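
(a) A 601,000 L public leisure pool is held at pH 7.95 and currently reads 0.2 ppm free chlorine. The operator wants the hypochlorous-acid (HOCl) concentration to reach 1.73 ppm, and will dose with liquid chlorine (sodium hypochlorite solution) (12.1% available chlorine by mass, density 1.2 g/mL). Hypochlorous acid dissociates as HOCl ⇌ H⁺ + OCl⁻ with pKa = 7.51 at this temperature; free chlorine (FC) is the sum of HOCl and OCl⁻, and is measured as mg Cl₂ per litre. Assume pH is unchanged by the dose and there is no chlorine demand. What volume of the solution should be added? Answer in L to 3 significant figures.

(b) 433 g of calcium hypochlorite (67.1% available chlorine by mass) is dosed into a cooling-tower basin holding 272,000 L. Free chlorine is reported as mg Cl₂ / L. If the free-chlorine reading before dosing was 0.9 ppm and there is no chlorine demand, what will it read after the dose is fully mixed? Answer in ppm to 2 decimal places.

(a) [OCl⁻]/[HOCl] = 10^(pH − pKa) = 10^(7.95 − 7.51) = 2.754; fraction as HOCl = 1/(1 + 2.754) = 0.2664.
(a) Free chlorine required for 1.73 ppm HOCl: 1.73 / 0.2664 = 6.495 ppm.
(a) FC to add: 6.495 − 0.2 = 6.295 mg/L as Cl₂.
(a) Cl₂ equivalent: 6.295 mg/L × 601,000 L = 3783 g.
(a) Product at 12.1% available Cl: 3783 / 0.121 = 31,270 g.
(a) Volume: 31,270 g ÷ 1.2 g/mL = 26,050 mL.

(b) Available chlorine delivered: 433 g × 0.671 = 290.5 g as Cl₂.
(b) Concentration rise: 290.5 g / 272,000 L = 1.068 mg/L = 1.07 ppm.
(b) Final FC: 0.9 + 1.07 = 1.97 ppm.

(a) 26.1 L; (b) 1.97 ppm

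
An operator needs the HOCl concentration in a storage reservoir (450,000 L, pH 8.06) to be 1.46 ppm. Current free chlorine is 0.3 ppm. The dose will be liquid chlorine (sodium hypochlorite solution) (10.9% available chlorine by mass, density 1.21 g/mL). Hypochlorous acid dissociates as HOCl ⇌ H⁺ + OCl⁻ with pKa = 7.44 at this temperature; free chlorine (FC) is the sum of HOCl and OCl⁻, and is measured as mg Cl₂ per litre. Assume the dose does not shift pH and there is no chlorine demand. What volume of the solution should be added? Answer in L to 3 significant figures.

24.7 L

[OCl⁻]/[HOCl] = 10^(pH − pKa) = 10^(8.06 − 7.44) = 4.169; fraction as HOCl = 1/(1 + 4.169) = 0.1935.
Free chlorine required for 1.46 ppm HOCl: 1.46 / 0.1935 = 7.546 ppm.
FC to add: 7.546 − 0.3 = 7.246 mg/L as Cl₂.
Cl₂ equivalent: 7.246 mg/L × 450,000 L = 3261 g.
Product at 10.9% available Cl: 3261 / 0.109 = 29,920 g.
Volume: 29,920 g ÷ 1.21 g/mL = 24,720 mL.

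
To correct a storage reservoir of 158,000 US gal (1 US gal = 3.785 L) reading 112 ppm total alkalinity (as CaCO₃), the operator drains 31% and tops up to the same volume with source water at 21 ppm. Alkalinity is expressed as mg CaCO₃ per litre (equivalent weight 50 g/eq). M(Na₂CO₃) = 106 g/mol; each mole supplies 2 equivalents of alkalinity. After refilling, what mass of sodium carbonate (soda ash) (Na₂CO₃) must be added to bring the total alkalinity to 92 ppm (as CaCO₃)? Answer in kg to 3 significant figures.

5.20 kg

Volume: 158,000 US gal × 3.785 L/gal = 598,030 L.
After draining 31% and refilling: 112 × 0.69 + 21 × 0.31 = 83.79 ppm.
Deficit to target: 92 − 83.79 = 8.21 mg/L.
As CaCO₃: 8.21 mg/L × 598,030 L = 4910 g; ÷ 50 g/eq ÷ 2 = 49.1 mol Na₂CO₃.
Mass: 49.1 × 106 = 5204 g.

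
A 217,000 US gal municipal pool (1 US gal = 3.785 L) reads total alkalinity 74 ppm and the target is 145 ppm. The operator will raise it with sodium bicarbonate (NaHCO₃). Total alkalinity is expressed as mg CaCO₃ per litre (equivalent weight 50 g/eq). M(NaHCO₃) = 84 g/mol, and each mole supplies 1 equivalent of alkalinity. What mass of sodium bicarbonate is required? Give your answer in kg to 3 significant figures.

Volume: 217,000 US gal × 3.785 L/gal = 821,345 L.
Alkalinity to add: (145 − 74) = 71 mg/L as CaCO₃ × 821,345 L = 58,320 g as CaCO₃.
Equivalents: 58,320 g ÷ 50 g/eq = 1166 eq.
NaHCO₃ supplies 1 eq per mole → 1166 mol.
Mass: 1166 mol × 84 g/mol = 97,970 g.

98.0 kg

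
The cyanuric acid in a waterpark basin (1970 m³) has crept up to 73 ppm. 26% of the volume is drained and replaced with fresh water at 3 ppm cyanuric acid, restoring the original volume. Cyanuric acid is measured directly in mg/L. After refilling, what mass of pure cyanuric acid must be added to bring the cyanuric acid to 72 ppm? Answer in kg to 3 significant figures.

Volume: 1970 m³ = 1,970,000 L.
After draining 26% and refilling: 73 × 0.74 + 3 × 0.26 = 54.8 ppm.
Deficit to target: 72 − 54.8 = 17.2 mg/L.
Mass: 17.2 mg/L × 1,970,000 L = 33,880 g cyanuric acid.

33.9 kg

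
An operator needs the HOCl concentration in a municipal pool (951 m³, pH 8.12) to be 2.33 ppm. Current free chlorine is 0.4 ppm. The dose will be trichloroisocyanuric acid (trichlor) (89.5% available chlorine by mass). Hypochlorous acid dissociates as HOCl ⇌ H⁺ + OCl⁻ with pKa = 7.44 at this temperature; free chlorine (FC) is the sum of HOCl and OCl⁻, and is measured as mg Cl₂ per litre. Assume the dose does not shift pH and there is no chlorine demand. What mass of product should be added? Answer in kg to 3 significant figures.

13.9 kg

Volume: 951 m³ = 951,000 L.
[OCl⁻]/[HOCl] = 10^(pH − pKa) = 10^(8.12 − 7.44) = 4.786; fraction as HOCl = 1/(1 + 4.786) = 0.1728.
Free chlorine required for 2.33 ppm HOCl: 2.33 / 0.1728 = 13.48 ppm.
FC to add: 13.48 − 0.4 = 13.08 mg/L as Cl₂.
Cl₂ equivalent: 13.08 mg/L × 951,000 L = 12,440 g.
Product at 89.5% available Cl: 12,440 / 0.895 = 13,900 g.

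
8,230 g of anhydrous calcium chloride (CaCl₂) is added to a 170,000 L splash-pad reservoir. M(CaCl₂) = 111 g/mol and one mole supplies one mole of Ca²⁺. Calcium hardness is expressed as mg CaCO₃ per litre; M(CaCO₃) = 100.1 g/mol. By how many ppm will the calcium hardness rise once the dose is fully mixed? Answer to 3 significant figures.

43.7 ppm

Moles of Ca²⁺: 8,230 g ÷ 111 g/mol = 74.14 mol.
As CaCO₃: 74.14 mol × 100.1 g/mol = 7422 g.
Rise: 7422 g / 170,000 L × 1000 = 43.66 mg/L.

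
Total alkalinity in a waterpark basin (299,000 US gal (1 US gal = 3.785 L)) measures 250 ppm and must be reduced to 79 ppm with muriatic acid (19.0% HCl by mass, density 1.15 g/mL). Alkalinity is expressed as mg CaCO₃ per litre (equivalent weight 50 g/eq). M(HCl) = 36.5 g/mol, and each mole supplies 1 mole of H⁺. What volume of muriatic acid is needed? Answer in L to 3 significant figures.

Volume: 299,000 US gal × 3.785 L/gal = 1,131,715 L.
Alkalinity to neutralize: (250 − 79) = 171 mg/L as CaCO₃ × 1,131,715 L = 193,500 g as CaCO₃.
Equivalents of H⁺ required: 193,500 ÷ 50 g/eq = 3870 eq = 3870 mol HCl.
Mass of HCl: 3870 × 36.5 = 141,300 g.
Mass of 19.0% solution: 141,300 / 0.19 = 743,500 g.
Volume: 743,500 g ÷ 1.15 g/mL = 646,600 mL.

647 L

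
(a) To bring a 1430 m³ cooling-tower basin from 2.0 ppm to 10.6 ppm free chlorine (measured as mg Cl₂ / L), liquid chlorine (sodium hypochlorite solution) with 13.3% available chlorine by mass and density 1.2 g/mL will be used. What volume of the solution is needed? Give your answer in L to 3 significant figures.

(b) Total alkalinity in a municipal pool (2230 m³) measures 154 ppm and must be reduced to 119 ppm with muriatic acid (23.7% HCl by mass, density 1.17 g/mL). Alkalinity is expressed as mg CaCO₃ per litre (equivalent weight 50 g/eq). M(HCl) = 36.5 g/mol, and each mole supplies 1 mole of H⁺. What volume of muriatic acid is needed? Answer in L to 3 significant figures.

(a) Volume: 1430 m³ = 1,430,000 L.
(a) Chlorine deficit: 10.6 − 2.0 = 8.6 ppm = 8.6 mg/L as Cl₂.
(a) Cl₂ equivalent needed: 8.6 mg/L × 1,430,000 L = 12,300,000 mg = 12,300 g.
(a) Product at 13.3% available chlorine: 12,300 / 0.133 = 92,470 g.
(a) Volume at density 1.2 g/mL: 92,470 g ÷ 1.2 g/mL = 77,060 mL.

(b) Volume: 2230 m³ = 2,230,000 L.
(b) Alkalinity to neutralize: (154 − 119) = 35 mg/L as CaCO₃ × 2,230,000 L = 78,050 g as CaCO₃.
(b) Equivalents of H⁺ required: 78,050 ÷ 50 g/eq = 1561 eq = 1561 mol HCl.
(b) Mass of HCl: 1561 × 36.5 = 56,980 g.
(b) Mass of 23.7% solution: 56,980 / 0.237 = 240,400 g.
(b) Volume: 240,400 g ÷ 1.17 g/mL = 205,500 mL.

(a) 77.1 L; (b) 205 L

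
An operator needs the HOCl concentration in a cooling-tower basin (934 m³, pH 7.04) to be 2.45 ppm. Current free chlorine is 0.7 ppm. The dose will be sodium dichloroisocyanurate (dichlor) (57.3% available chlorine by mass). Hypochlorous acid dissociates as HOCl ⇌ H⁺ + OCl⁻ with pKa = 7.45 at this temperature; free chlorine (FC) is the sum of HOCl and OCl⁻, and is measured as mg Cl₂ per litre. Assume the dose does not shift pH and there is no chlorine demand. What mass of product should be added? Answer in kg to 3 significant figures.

4.41 kg

Volume: 934 m³ = 934,000 L.
[OCl⁻]/[HOCl] = 10^(pH − pKa) = 10^(7.04 − 7.45) = 0.389; fraction as HOCl = 1/(1 + 0.389) = 0.7199.
Free chlorine required for 2.45 ppm HOCl: 2.45 / 0.7199 = 3.403 ppm.
FC to add: 3.403 − 0.7 = 2.703 mg/L as Cl₂.
Cl₂ equivalent: 2.703 mg/L × 934,000 L = 2525 g.
Product at 57.3% available Cl: 2525 / 0.573 = 4406 g.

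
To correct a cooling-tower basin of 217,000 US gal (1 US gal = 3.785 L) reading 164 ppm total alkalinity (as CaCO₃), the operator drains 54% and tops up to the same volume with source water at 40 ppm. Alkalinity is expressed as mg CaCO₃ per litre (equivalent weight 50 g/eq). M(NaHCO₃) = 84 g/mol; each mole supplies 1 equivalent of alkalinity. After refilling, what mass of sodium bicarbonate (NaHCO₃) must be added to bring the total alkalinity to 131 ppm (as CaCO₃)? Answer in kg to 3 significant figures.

46.9 kg

Volume: 217,000 US gal × 3.785 L/gal = 821,345 L.
After draining 54% and refilling: 164 × 0.46 + 40 × 0.54 = 97.04 ppm.
Deficit to target: 131 − 97.04 = 33.96 mg/L.
As CaCO₃: 33.96 mg/L × 821,345 L = 27,890 g; ÷ 50 g/eq ÷ 1 = 557.9 mol NaHCO₃.
Mass: 557.9 × 84 = 46,860 g.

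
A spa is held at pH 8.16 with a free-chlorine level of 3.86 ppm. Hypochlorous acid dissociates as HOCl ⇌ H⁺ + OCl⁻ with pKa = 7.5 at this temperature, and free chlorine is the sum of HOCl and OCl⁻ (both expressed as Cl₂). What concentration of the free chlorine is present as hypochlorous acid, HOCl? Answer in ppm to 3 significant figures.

0.693 ppm

[OCl⁻]/[HOCl] = 10^(pH − pKa) = 10^(8.16 − 7.5) = 10^0.66 = 4.571.
Fraction as HOCl = 1 / (1 + 4.571) = 0.1795.
HOCl = 0.1795 × 3.86 ppm = 0.6929 ppm.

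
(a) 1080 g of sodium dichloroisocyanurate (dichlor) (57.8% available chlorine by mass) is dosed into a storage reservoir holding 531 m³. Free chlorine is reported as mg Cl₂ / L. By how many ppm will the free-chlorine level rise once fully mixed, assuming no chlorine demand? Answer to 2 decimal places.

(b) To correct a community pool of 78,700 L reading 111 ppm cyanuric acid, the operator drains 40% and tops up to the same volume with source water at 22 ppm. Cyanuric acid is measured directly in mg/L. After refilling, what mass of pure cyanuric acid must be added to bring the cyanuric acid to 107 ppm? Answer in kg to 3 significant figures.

(a) Volume: 531 m³ = 531,000 L.
(a) Available chlorine delivered: 1080 g × 0.578 = 624.2 g as Cl₂.
(a) Concentration rise: 624.2 g / 531,000 L = 1.176 mg/L = 1.18 ppm.

(b) After draining 40% and refilling: 111 × 0.60 + 22 × 0.40 = 75.4 ppm.
(b) Deficit to target: 107 − 75.4 = 31.6 mg/L.
(b) Mass: 31.6 mg/L × 78,700 L = 2487 g cyanuric acid.

(a) 1.18 ppm; (b) 2.49 kg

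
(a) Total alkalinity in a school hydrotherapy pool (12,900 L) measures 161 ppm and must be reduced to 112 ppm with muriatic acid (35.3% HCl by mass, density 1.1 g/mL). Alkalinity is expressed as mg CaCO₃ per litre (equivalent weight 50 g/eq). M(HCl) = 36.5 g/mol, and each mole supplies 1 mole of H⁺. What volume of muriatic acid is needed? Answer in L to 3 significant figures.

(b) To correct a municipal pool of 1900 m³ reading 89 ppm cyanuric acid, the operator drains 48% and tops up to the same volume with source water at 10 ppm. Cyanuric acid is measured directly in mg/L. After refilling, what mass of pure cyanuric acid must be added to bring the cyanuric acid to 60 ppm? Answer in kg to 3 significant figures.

(a) 1.19 L; (b) 16.9 kg

(a) Alkalinity to neutralize: (161 − 112) = 49 mg/L as CaCO₃ × 12,900 L = 632.1 g as CaCO₃.
(a) Equivalents of H⁺ required: 632.1 ÷ 50 g/eq = 12.64 eq = 12.64 mol HCl.
(a) Mass of HCl: 12.64 × 36.5 = 461.4 g.
(a) Mass of 35.3% solution: 461.4 / 0.353 = 1307 g.
(a) Volume: 1307 g ÷ 1.1 g/mL = 1188 mL.

(b) Volume: 1900 m³ = 1,900,000 L.
(b) After draining 48% and refilling: 89 × 0.52 + 10 × 0.48 = 51.08 ppm.
(b) Deficit to target: 60 − 51.08 = 8.92 mg/L.
(b) Mass: 8.92 mg/L × 1,900,000 L = 16,950 g cyanuric acid.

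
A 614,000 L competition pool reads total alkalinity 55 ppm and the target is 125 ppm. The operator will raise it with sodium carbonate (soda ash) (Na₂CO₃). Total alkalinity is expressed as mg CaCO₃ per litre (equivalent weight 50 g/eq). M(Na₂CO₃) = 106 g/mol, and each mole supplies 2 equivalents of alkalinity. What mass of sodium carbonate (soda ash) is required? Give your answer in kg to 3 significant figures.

45.6 kg

Alkalinity to add: (125 − 55) = 70 mg/L as CaCO₃ × 614,000 L = 42,980 g as CaCO₃.
Equivalents: 42,980 g ÷ 50 g/eq = 859.6 eq.
Each mole of Na₂CO₃ supplies 2 eq, so 859.6 / 2 = 429.8 mol.
Mass: 429.8 mol × 106 g/mol = 45,560 g.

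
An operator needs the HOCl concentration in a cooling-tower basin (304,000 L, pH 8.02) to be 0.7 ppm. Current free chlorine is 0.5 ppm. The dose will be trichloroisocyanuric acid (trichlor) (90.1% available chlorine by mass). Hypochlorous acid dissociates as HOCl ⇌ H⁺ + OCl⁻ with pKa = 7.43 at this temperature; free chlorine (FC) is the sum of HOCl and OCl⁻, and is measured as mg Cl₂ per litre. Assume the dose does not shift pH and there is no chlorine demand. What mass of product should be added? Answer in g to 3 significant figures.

[OCl⁻]/[HOCl] = 10^(pH − pKa) = 10^(8.02 − 7.43) = 3.89; fraction as HOCl = 1/(1 + 3.89) = 0.2045.
Free chlorine required for 0.7 ppm HOCl: 0.7 / 0.2045 = 3.423 ppm.
FC to add: 3.423 − 0.5 = 2.923 mg/L as Cl₂.
Cl₂ equivalent: 2.923 mg/L × 304,000 L = 888.7 g.
Product at 90.1% available Cl: 888.7 / 0.901 = 986.3 g.

986 g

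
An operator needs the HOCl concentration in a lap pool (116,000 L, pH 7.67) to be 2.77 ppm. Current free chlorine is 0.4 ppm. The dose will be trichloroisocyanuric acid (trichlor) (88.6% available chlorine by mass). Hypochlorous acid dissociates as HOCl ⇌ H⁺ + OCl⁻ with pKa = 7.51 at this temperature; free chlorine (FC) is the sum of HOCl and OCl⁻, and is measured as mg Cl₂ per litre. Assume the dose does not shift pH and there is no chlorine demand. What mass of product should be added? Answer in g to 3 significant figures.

835 g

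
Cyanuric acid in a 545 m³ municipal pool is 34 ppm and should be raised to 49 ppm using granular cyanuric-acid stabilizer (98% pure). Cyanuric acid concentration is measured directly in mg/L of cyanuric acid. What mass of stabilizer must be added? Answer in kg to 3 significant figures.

8.34 kg

Volume: 545 m³ = 545,000 L.
CYA to add: (49 − 34) = 15 mg/L × 545,000 L = 8175 g cyanuric acid.
At 98% purity: 8175 / 0.98 = 8342 g product.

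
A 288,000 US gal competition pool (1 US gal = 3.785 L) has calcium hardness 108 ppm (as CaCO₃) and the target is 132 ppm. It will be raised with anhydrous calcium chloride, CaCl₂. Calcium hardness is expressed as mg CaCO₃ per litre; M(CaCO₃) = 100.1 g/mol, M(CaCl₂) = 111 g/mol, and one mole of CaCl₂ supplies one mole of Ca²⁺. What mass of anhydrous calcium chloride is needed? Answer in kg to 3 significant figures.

Volume: 288,000 US gal × 3.785 L/gal = 1,090,080 L.
Hardness to add: (132 − 108) = 24 mg/L as CaCO₃ × 1,090,080 L = 26,160 g as CaCO₃.
Moles of Ca²⁺ (1 mol Ca²⁺ ≡ 1 mol CaCO₃): 26,160 / 100.1 g/mol = 261.4 mol.
Mass of CaCl₂: 261.4 × 111 = 29,010 g.

29.0 kg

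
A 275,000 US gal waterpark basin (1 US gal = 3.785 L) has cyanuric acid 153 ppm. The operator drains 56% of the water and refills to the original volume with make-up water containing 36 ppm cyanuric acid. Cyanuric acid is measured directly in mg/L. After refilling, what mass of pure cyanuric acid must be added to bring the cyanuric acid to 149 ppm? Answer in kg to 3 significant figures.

Volume: 275,000 US gal × 3.785 L/gal = 1,040,875 L.
After draining 56% and refilling: 153 × 0.44 + 36 × 0.56 = 87.48 ppm.
Deficit to target: 149 − 87.48 = 61.52 mg/L.
Mass: 61.52 mg/L × 1,040,875 L = 64,030 g cyanuric acid.

64.0 kg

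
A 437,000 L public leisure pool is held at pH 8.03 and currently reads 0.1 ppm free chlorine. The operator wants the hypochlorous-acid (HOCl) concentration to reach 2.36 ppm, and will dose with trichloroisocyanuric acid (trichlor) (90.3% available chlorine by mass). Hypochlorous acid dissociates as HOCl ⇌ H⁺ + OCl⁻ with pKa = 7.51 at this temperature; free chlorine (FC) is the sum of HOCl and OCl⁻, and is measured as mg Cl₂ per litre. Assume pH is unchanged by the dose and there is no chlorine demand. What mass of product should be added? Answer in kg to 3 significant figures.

[OCl⁻]/[HOCl] = 10^(pH − pKa) = 10^(8.03 − 7.51) = 3.311; fraction as HOCl = 1/(1 + 3.311) = 0.2319.
Free chlorine required for 2.36 ppm HOCl: 2.36 / 0.2319 = 10.17 ppm.
FC to add: 10.17 − 0.1 = 10.07 mg/L as Cl₂.
Cl₂ equivalent: 10.07 mg/L × 437,000 L = 4403 g.
Product at 90.3% available Cl: 4403 / 0.903 = 4876 g.

4.88 kg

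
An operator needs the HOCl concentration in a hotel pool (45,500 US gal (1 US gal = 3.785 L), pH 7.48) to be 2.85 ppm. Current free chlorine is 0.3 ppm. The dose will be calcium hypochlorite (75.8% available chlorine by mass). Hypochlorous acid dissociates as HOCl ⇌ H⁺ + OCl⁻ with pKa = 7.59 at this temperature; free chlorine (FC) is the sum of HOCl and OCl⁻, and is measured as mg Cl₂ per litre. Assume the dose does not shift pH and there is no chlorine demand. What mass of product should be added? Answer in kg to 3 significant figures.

1.08 kg

Volume: 45,500 US gal × 3.785 L/gal = 172,218 L.
[OCl⁻]/[HOCl] = 10^(pH − pKa) = 10^(7.48 − 7.59) = 0.7762; fraction as HOCl = 1/(1 + 0.7762) = 0.563.
Free chlorine required for 2.85 ppm HOCl: 2.85 / 0.563 = 5.062 ppm.
FC to add: 5.062 − 0.3 = 4.762 mg/L as Cl₂.
Cl₂ equivalent: 4.762 mg/L × 172,218 L = 820.2 g.
Product at 75.8% available Cl: 820.2 / 0.758 = 1082 g.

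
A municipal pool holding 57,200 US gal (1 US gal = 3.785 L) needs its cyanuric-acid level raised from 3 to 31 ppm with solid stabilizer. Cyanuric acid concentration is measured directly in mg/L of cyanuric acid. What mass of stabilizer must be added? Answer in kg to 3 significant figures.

Volume: 57,200 US gal × 3.785 L/gal = 216,502 L.
CYA to add: (31 − 3) = 28 mg/L × 216,502 L = 6062 g cyanuric acid.

6.06 kg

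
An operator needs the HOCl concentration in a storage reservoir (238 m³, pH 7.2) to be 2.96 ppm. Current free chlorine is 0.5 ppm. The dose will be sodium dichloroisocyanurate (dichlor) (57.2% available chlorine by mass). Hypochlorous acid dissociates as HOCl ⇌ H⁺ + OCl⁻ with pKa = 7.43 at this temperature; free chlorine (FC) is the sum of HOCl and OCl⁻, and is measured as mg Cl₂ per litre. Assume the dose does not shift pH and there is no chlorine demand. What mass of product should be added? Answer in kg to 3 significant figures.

1.75 kg

Volume: 238 m³ = 238,000 L.
[OCl⁻]/[HOCl] = 10^(pH − pKa) = 10^(7.2 − 7.43) = 0.5888; fraction as HOCl = 1/(1 + 0.5888) = 0.6294.
Free chlorine required for 2.96 ppm HOCl: 2.96 / 0.6294 = 4.703 ppm.
FC to add: 4.703 − 0.5 = 4.203 mg/L as Cl₂.
Cl₂ equivalent: 4.203 mg/L × 238,000 L = 1000 g.
Product at 57.2% available Cl: 1000 / 0.572 = 1749 g.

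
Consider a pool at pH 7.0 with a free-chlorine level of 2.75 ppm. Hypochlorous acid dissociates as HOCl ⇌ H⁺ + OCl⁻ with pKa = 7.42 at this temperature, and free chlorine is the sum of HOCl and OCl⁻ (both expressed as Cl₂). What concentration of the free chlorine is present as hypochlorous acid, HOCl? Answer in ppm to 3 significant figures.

[OCl⁻]/[HOCl] = 10^(pH − pKa) = 10^(7.0 − 7.42) = 10^-0.42 = 0.3802.
Fraction as HOCl = 1 / (1 + 0.3802) = 0.7245.
HOCl = 0.7245 × 2.75 ppm = 1.992 ppm.

1.99 ppm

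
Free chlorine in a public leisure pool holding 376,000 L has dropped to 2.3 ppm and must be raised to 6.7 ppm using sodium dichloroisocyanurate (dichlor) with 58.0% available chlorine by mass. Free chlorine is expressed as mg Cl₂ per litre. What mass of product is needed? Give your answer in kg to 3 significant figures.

2.85 kg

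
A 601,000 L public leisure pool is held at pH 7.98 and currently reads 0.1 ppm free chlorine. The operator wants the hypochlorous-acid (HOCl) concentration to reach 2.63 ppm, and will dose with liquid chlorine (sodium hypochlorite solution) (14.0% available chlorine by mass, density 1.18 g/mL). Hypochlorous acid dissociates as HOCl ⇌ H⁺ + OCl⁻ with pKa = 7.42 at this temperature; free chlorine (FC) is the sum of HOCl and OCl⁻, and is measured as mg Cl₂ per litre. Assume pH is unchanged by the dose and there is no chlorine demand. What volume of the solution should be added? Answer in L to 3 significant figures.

[OCl⁻]/[HOCl] = 10^(pH − pKa) = 10^(7.98 − 7.42) = 3.631; fraction as HOCl = 1/(1 + 3.631) = 0.2159.
Free chlorine required for 2.63 ppm HOCl: 2.63 / 0.2159 = 12.18 ppm.
FC to add: 12.18 − 0.1 = 12.08 mg/L as Cl₂.
Cl₂ equivalent: 12.08 mg/L × 601,000 L = 7259 g.
Product at 14.0% available Cl: 7259 / 0.14 = 51,850 g.
Volume: 51,850 g ÷ 1.18 g/mL = 43,940 mL.

43.9 L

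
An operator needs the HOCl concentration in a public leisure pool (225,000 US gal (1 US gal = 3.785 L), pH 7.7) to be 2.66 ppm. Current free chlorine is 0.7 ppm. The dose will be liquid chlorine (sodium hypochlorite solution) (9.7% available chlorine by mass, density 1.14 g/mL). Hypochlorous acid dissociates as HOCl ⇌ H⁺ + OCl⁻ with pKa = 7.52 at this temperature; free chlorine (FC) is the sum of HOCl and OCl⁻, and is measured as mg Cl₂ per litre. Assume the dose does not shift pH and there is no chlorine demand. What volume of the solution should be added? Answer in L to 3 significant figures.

46.1 L

Volume: 225,000 US gal × 3.785 L/gal = 851,625 L.
[OCl⁻]/[HOCl] = 10^(pH − pKa) = 10^(7.7 − 7.52) = 1.514; fraction as HOCl = 1/(1 + 1.514) = 0.3978.
Free chlorine required for 2.66 ppm HOCl: 2.66 / 0.3978 = 6.686 ppm.
FC to add: 6.686 − 0.7 = 5.986 mg/L as Cl₂.
Cl₂ equivalent: 5.986 mg/L × 851,625 L = 5098 g.
Product at 9.7% available Cl: 5098 / 0.097 = 52,560 g.
Volume: 52,560 g ÷ 1.14 g/mL = 46,100 mL.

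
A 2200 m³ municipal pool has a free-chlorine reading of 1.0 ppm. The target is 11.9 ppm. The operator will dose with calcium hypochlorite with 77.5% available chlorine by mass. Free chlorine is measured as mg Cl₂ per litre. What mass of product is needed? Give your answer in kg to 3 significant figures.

30.9 kg

Volume: 2200 m³ = 2,200,000 L.
Chlorine deficit: 11.9 − 1.0 = 10.9 ppm = 10.9 mg/L as Cl₂.
Cl₂ equivalent needed: 10.9 mg/L × 2,200,000 L = 23,980,000 mg = 23,980 g.
Product at 77.5% available chlorine: 23,980 / 0.775 = 30,940 g.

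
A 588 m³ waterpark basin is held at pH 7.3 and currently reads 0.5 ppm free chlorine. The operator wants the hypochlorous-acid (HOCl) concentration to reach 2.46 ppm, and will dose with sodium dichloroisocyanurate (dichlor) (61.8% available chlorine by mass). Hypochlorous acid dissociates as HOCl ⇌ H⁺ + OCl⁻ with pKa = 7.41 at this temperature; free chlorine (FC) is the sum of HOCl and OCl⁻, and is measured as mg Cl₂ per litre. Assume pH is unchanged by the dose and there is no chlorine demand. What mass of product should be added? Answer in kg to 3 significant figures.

3.68 kg

Volume: 588 m³ = 588,000 L.
[OCl⁻]/[HOCl] = 10^(pH − pKa) = 10^(7.3 − 7.41) = 0.7762; fraction as HOCl = 1/(1 + 0.7762) = 0.563.
Free chlorine required for 2.46 ppm HOCl: 2.46 / 0.563 = 4.37 ppm.
FC to add: 4.37 − 0.5 = 3.87 mg/L as Cl₂.
Cl₂ equivalent: 3.87 mg/L × 588,000 L = 2275 g.
Product at 61.8% available Cl: 2275 / 0.618 = 3682 g.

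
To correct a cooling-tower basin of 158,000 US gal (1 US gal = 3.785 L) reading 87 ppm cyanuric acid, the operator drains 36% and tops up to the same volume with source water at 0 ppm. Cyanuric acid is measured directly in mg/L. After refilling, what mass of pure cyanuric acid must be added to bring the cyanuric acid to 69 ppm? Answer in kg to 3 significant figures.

7.97 kg

Volume: 158,000 US gal × 3.785 L/gal = 598,030 L.
After draining 36% and refilling: 87 × 0.64 + 0 × 0.36 = 55.68 ppm.
Deficit to target: 69 − 55.68 = 13.32 mg/L.
Mass: 13.32 mg/L × 598,030 L = 7966 g cyanuric acid.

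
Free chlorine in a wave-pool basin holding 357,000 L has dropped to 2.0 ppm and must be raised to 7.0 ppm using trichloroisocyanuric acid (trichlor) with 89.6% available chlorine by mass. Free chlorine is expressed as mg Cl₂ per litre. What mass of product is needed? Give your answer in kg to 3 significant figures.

1.99 kg

Chlorine deficit: 7.0 − 2.0 = 5 ppm = 5 mg/L as Cl₂.
Cl₂ equivalent needed: 5 mg/L × 357,000 L = 1,785,000 mg = 1785 g.
Product at 89.6% available chlorine: 1785 / 0.896 = 1992 g.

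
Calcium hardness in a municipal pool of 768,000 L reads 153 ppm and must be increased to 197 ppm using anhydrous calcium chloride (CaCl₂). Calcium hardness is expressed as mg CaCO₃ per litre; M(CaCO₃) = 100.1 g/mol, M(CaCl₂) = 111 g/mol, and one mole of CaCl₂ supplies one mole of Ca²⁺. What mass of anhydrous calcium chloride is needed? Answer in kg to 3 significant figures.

37.5 kg

Hardness to add: (197 − 153) = 44 mg/L as CaCO₃ × 768,000 L = 33,790 g as CaCO₃.
Moles of Ca²⁺ (1 mol Ca²⁺ ≡ 1 mol CaCO₃): 33,790 / 100.1 g/mol = 337.6 mol.
Mass of CaCl₂: 337.6 × 111 = 37,470 g.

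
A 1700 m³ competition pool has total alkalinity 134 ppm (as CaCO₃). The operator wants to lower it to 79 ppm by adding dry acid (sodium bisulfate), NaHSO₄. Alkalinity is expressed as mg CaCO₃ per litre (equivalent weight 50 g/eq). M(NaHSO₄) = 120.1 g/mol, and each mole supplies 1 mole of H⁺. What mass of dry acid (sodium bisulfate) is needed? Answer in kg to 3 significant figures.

225 kg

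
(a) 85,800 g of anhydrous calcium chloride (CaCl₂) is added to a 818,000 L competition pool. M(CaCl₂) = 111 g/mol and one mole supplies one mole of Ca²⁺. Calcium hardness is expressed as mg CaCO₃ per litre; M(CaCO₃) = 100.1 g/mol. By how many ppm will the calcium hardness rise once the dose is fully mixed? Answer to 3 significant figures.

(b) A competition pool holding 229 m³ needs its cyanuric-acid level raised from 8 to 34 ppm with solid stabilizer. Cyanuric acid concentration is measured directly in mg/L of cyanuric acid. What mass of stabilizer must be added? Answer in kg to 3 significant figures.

(a) Moles of Ca²⁺: 85,800 g ÷ 111 g/mol = 773 mol.
(a) As CaCO₃: 773 mol × 100.1 g/mol = 77,370 g.
(a) Rise: 77,370 g / 818,000 L × 1000 = 94.59 mg/L.

(b) Volume: 229 m³ = 229,000 L.
(b) CYA to add: (34 − 8) = 26 mg/L × 229,000 L = 5954 g cyanuric acid.

(a) 94.6 ppm; (b) 5.95 kg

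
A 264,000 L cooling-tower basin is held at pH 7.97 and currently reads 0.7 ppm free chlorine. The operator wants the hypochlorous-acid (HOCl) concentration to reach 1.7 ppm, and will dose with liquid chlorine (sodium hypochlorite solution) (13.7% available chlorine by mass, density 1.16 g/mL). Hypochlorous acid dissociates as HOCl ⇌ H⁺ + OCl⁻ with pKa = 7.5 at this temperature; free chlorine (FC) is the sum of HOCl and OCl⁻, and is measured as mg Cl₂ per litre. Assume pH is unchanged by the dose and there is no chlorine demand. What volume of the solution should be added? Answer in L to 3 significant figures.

[OCl⁻]/[HOCl] = 10^(pH − pKa) = 10^(7.97 − 7.5) = 2.951; fraction as HOCl = 1/(1 + 2.951) = 0.2531.
Free chlorine required for 1.7 ppm HOCl: 1.7 / 0.2531 = 6.717 ppm.
FC to add: 6.717 − 0.7 = 6.017 mg/L as Cl₂.
Cl₂ equivalent: 6.017 mg/L × 264,000 L = 1589 g.
Product at 13.7% available Cl: 1589 / 0.137 = 11,590 g.
Volume: 11,590 g ÷ 1.16 g/mL = 9996 mL.

10.0 L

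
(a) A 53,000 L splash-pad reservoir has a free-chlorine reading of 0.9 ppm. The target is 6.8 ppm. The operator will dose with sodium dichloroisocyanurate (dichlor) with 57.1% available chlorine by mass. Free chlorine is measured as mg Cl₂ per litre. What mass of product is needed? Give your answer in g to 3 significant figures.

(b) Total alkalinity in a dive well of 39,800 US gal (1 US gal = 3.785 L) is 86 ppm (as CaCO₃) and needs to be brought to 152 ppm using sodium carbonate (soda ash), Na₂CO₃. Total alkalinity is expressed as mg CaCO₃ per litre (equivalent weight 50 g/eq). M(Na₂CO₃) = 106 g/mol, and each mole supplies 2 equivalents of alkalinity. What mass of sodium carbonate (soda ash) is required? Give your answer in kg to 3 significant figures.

(a) 548 g; (b) 10.5 kg

(a) Chlorine deficit: 6.8 − 0.9 = 5.9 ppm = 5.9 mg/L as Cl₂.
(a) Cl₂ equivalent needed: 5.9 mg/L × 53,000 L = 312,700 mg = 312.7 g.
(a) Product at 57.1% available chlorine: 312.7 / 0.571 = 547.6 g.

(b) Volume: 39,800 US gal × 3.785 L/gal = 150,643 L.
(b) Alkalinity to add: (152 − 86) = 66 mg/L as CaCO₃ × 150,643 L = 9942 g as CaCO₃.
(b) Equivalents: 9942 g ÷ 50 g/eq = 198.8 eq.
(b) Each mole of Na₂CO₃ supplies 2 eq, so 198.8 / 2 = 99.42 mol.
(b) Mass: 99.42 mol × 106 g/mol = 10,540 g.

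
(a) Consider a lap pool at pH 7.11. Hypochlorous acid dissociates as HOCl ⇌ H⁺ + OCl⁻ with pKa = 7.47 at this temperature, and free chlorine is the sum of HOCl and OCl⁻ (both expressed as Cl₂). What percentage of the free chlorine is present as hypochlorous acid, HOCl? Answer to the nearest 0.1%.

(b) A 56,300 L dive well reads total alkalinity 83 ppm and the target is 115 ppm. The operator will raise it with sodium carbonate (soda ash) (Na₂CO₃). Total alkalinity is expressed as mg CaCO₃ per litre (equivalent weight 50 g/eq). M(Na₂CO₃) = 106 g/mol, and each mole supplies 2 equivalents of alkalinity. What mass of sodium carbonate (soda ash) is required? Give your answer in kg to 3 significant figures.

(a) 69.6%; (b) 1.91 kg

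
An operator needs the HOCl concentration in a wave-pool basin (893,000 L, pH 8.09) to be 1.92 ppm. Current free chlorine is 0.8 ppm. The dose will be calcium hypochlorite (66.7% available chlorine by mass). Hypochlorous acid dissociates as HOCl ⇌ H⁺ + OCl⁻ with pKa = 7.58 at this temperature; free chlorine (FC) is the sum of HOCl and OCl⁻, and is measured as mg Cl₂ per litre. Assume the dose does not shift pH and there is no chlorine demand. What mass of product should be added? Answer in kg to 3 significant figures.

[OCl⁻]/[HOCl] = 10^(pH − pKa) = 10^(8.09 − 7.58) = 3.236; fraction as HOCl = 1/(1 + 3.236) = 0.2361.
Free chlorine required for 1.92 ppm HOCl: 1.92 / 0.2361 = 8.133 ppm.
FC to add: 8.133 − 0.8 = 7.333 mg/L as Cl₂.
Cl₂ equivalent: 7.333 mg/L × 893,000 L = 6548 g.
Product at 66.7% available Cl: 6548 / 0.667 = 9818 g.

9.82 kg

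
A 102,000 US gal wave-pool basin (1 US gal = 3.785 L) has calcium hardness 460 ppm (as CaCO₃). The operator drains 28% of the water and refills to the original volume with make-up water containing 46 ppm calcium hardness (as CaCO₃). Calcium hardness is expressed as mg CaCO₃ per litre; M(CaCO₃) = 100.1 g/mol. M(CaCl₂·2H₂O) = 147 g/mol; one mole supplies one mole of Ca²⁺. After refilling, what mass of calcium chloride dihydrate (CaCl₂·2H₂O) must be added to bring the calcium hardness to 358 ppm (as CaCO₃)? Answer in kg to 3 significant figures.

7.89 kg

Volume: 102,000 US gal × 3.785 L/gal = 386,070 L.
After draining 28% and refilling: 460 × 0.72 + 46 × 0.28 = 344.08 ppm.
Deficit to target: 358 − 344.08 = 13.92 mg/L.
As CaCO₃: 13.92 mg/L × 386,070 L = 5374 g; ÷ 100.1 = 53.69 mol Ca²⁺.
Mass: 53.69 × 147 = 7892 g.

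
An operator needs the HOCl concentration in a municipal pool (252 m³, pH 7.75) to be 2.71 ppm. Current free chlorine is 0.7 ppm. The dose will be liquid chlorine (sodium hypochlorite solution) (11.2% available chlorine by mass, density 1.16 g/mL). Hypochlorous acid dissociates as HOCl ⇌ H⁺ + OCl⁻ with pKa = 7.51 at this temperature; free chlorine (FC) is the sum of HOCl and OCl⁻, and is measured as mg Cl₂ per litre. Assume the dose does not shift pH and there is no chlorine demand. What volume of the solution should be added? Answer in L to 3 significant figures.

Volume: 252 m³ = 252,000 L.
[OCl⁻]/[HOCl] = 10^(pH − pKa) = 10^(7.75 − 7.51) = 1.738; fraction as HOCl = 1/(1 + 1.738) = 0.3653.
Free chlorine required for 2.71 ppm HOCl: 2.71 / 0.3653 = 7.419 ppm.
FC to add: 7.419 − 0.7 = 6.719 mg/L as Cl₂.
Cl₂ equivalent: 6.719 mg/L × 252,000 L = 1693 g.
Product at 11.2% available Cl: 1693 / 0.112 = 15,120 g.
Volume: 15,120 g ÷ 1.16 g/mL = 13,030 mL.

13.0 L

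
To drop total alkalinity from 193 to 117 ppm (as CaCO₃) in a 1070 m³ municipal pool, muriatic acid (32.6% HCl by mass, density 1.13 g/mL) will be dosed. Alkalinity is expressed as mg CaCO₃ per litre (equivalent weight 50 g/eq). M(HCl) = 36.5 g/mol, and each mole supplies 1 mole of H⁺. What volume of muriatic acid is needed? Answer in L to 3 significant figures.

Volume: 1070 m³ = 1,070,000 L.
Alkalinity to neutralize: (193 − 117) = 76 mg/L as CaCO₃ × 1,070,000 L = 81,320 g as CaCO₃.
Equivalents of H⁺ required: 81,320 ÷ 50 g/eq = 1626 eq = 1626 mol HCl.
Mass of HCl: 1626 × 36.5 = 59,360 g.
Mass of 32.6% solution: 59,360 / 0.326 = 182,100 g.
Volume: 182,100 g ÷ 1.13 g/mL = 161,100 mL.

161 L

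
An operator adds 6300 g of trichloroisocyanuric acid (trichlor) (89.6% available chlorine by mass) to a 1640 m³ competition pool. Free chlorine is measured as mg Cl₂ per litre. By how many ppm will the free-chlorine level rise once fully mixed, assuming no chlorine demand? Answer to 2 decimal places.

Volume: 1640 m³ = 1,640,000 L.
Available chlorine delivered: 6300 g × 0.896 = 5645 g as Cl₂.
Concentration rise: 5645 g / 1,640,000 L = 3.442 mg/L = 3.44 ppm.

3.44 ppm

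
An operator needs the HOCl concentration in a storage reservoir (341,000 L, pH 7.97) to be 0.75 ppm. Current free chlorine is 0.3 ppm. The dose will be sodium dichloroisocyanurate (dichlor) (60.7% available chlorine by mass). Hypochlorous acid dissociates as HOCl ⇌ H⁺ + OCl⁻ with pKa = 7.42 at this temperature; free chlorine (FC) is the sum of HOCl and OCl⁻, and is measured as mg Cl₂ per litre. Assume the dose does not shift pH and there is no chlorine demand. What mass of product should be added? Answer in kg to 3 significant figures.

[OCl⁻]/[HOCl] = 10^(pH − pKa) = 10^(7.97 − 7.42) = 3.548; fraction as HOCl = 1/(1 + 3.548) = 0.2199.
Free chlorine required for 0.75 ppm HOCl: 0.75 / 0.2199 = 3.411 ppm.
FC to add: 3.411 − 0.3 = 3.111 mg/L as Cl₂.
Cl₂ equivalent: 3.111 mg/L × 341,000 L = 1061 g.
Product at 60.7% available Cl: 1061 / 0.607 = 1748 g.

1.75 kg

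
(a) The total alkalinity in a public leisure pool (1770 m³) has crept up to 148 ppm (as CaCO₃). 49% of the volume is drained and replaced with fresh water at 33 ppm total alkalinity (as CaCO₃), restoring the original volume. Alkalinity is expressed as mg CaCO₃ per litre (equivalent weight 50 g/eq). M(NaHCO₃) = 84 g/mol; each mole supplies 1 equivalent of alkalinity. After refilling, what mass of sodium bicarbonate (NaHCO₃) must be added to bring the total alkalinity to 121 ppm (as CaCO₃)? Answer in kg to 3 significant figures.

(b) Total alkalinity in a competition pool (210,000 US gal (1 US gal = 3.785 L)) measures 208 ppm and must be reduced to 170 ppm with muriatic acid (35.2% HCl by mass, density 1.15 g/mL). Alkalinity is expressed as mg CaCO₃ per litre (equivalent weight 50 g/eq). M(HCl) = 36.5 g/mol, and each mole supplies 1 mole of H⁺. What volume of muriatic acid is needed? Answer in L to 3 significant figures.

(a) 87.3 kg; (b) 54.5 L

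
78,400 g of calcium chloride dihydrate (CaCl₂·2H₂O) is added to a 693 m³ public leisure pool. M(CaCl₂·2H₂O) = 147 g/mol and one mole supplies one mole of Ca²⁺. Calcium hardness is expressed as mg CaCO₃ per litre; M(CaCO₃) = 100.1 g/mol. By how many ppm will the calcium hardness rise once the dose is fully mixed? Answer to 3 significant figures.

77.0 ppm

Volume: 693 m³ = 693,000 L.
Moles of Ca²⁺: 78,400 g ÷ 147 g/mol = 533.3 mol.
As CaCO₃: 533.3 mol × 100.1 g/mol = 53,390 g.
Rise: 53,390 g / 693,000 L × 1000 = 77.04 mg/L.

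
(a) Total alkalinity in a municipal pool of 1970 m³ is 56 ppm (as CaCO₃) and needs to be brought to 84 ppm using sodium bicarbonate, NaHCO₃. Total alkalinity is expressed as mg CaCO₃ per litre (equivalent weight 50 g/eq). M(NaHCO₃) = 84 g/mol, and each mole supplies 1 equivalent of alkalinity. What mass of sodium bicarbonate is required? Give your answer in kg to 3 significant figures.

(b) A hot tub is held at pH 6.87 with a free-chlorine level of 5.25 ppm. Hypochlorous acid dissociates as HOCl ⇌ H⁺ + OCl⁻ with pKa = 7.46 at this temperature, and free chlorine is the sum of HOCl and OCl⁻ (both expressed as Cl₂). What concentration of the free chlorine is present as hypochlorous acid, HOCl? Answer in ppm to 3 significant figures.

(a) 92.7 kg; (b) 4.18 ppm

(a) Volume: 1970 m³ = 1,970,000 L.
(a) Alkalinity to add: (84 − 56) = 28 mg/L as CaCO₃ × 1,970,000 L = 55,160 g as CaCO₃.
(a) Equivalents: 55,160 g ÷ 50 g/eq = 1103 eq.
(a) NaHCO₃ supplies 1 eq per mole → 1103 mol.
(a) Mass: 1103 mol × 84 g/mol = 92,670 g.

(b) [OCl⁻]/[HOCl] = 10^(pH − pKa) = 10^(6.87 − 7.46) = 10^-0.59 = 0.257.
(b) Fraction as HOCl = 1 / (1 + 0.257) = 0.7955.
(b) HOCl = 0.7955 × 5.25 ppm = 4.176 ppm.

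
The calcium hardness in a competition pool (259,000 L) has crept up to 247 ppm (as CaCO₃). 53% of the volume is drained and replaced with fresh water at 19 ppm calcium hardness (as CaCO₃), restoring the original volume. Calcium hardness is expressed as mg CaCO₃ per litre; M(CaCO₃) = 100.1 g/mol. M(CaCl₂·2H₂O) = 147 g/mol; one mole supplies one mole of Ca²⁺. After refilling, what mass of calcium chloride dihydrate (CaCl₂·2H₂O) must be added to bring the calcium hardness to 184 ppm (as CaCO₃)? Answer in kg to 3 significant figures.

After draining 53% and refilling: 247 × 0.47 + 19 × 0.53 = 126.16 ppm.
Deficit to target: 184 − 126.16 = 57.84 mg/L.
As CaCO₃: 57.84 mg/L × 259,000 L = 14,980 g; ÷ 100.1 = 149.7 mol Ca²⁺.
Mass: 149.7 × 147 = 22,000 g.

22.0 kg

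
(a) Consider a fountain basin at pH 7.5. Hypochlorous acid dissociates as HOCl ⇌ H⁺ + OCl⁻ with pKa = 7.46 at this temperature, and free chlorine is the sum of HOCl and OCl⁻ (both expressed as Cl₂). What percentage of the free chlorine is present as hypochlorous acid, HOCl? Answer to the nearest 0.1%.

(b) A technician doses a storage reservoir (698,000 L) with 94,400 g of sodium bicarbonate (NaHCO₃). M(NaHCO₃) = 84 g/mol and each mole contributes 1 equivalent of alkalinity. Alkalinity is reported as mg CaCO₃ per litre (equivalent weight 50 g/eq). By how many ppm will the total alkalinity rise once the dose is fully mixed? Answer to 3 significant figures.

(a) [OCl⁻]/[HOCl] = 10^(pH − pKa) = 10^(7.5 − 7.46) = 10^0.04 = 1.096.
(a) Fraction as HOCl = 1 / (1 + 1.096) = 0.477.

(b) Moles of NaHCO₃: 94,400 g ÷ 84 g/mol = 1124 mol → 1124 eq of alkalinity.
(b) As CaCO₃: 1124 eq × 50 g/eq = 56,190 g.
(b) Rise: 56,190 g / 698,000 L × 1000 = 80.5 mg/L.

(a) 47.7%; (b) 80.5 ppm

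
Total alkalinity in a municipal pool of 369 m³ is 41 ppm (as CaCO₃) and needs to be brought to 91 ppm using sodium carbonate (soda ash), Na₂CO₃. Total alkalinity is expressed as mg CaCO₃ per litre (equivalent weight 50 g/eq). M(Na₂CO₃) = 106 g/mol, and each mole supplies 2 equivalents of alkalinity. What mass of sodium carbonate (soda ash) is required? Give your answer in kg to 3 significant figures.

Volume: 369 m³ = 369,000 L.
Alkalinity to add: (91 − 41) = 50 mg/L as CaCO₃ × 369,000 L = 18,450 g as CaCO₃.
Equivalents: 18,450 g ÷ 50 g/eq = 369 eq.
Each mole of Na₂CO₃ supplies 2 eq, so 369 / 2 = 184.5 mol.
Mass: 184.5 mol × 106 g/mol = 19,560 g.

19.6 kg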